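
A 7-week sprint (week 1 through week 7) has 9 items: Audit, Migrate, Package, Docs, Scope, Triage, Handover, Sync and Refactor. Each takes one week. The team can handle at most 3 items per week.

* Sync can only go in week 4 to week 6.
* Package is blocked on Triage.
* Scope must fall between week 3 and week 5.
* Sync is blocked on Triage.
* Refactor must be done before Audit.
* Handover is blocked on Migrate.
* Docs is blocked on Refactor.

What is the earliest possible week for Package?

week 2

Precedence pushes Package to at least week 2.
Package at week 2 is achievable: Refactor in week 1, Package in week 2, Docs in week 2, Audit in week 2, Triage in week 1, Migrate in week 1, Sync in week 4, Handover in week 3, Scope in week 3.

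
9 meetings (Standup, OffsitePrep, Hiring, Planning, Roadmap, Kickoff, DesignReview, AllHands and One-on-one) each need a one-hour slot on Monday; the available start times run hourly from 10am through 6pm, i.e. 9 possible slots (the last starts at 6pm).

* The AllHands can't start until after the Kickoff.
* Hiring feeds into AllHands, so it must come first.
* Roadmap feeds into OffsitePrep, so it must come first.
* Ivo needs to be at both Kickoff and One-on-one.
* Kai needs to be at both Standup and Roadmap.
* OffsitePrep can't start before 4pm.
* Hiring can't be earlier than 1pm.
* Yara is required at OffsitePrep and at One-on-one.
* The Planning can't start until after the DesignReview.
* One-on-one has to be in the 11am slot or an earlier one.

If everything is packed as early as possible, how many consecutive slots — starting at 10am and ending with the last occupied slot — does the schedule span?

7

The precedence chain requires at least 2 distinct slots.
OffsitePrep can't be placed before 4pm — that is slot 7 counting from 10am — so the schedule must run through at least 7 slots.
7 works (last occupied slot: 4pm): for example AllHands -> 2pm, One-on-one -> 10am, Planning -> 11am, Roadmap -> 10am, Hiring -> 1pm, OffsitePrep -> 4pm, Standup -> 11am, Kickoff -> 11am, DesignReview -> 10am.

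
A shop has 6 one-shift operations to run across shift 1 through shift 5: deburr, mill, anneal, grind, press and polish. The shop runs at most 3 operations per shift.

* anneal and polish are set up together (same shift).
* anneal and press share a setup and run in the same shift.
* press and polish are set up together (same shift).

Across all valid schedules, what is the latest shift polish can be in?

polish at shift 5 is achievable: polish=shift 5, anneal=shift 5, press=shift 5, grind=shift 1, deburr=shift 1, mill=shift 1.

shift 5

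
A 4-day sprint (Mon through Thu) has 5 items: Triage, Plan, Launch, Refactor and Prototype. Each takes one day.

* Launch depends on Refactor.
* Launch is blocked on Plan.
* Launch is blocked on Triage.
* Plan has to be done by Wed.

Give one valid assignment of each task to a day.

Refactor in Mon, Launch in Tue, Prototype in Mon, Triage in Mon, Plan in Mon

Checking: Plan(Mon) before Launch(Tue); Triage(Mon) before Launch(Tue); Refactor(Mon) before Launch(Tue); Plan=Mon in [Mon,Wed].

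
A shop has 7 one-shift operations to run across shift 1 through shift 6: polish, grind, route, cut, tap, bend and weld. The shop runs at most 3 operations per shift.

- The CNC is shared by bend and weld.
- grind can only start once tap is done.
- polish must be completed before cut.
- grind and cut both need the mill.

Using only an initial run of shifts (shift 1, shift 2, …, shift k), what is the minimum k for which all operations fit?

The precedence chain requires at least 2 distinct shifts.
With at most 3 per shift and 7 operations, at least 3 shifts are needed.
3 works (last occupied shift: shift 3): for example grind in shift 2; cut in shift 3; tap in shift 1; polish in shift 1; weld in shift 3; route in shift 1; bend in shift 2.

3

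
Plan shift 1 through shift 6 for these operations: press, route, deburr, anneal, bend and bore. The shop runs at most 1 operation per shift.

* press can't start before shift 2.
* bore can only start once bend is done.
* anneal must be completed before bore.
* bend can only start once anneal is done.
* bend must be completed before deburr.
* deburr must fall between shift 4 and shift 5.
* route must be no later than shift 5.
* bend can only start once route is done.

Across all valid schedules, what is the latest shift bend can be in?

Precedence pushes bend to at least shift 2; downstream work caps bend at shift 4.
bend at shift 4 is achievable: bend=shift 4; bore=shift 6; deburr=shift 5; route=shift 1; press=shift 2; anneal=shift 3.

shift 4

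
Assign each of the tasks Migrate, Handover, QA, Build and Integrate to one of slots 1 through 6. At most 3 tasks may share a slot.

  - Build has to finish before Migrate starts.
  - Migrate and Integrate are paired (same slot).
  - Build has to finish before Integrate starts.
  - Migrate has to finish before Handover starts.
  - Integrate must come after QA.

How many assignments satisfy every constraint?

Splitting on Migrate: it can be 2 (4), 3 (12), 4 (18), 5 (16). Listing each branch's schedules as (Handover, QA, Build, Integrate):
Migrate=2: (3,1,1,2) (4,1,1,2) (5,1,1,2) (6,1,1,2) — 4.
Migrate=3: (4,1,1,3) (4,1,2,3) (4,2,1,3) (4,2,2,3) (5,1,1,3) (5,1,2,3) (5,2,1,3) (5,2,2,3) (6,1,1,3) (6,1,2,3) (6,2,1,3) (6,2,2,3) — 12.
Migrate=4: (5,1,1,4) (5,1,2,4) (5,1,3,4) (5,2,1,4) (5,2,2,4) (5,2,3,4) (5,3,1,4) (5,3,2,4) (5,3,3,4) (6,1,1,4) (6,1,2,4) (6,1,3,4) (6,2,1,4) (6,2,2,4) (6,2,3,4) (6,3,1,4) (6,3,2,4) (6,3,3,4) — 18.
Migrate=5: (6,1,1,5) (6,1,2,5) (6,1,3,5) (6,1,4,5) (6,2,1,5) (6,2,2,5) (6,2,3,5) (6,2,4,5) (6,3,1,5) (6,3,2,5) (6,3,3,5) (6,3,4,5) (6,4,1,5) (6,4,2,5) (6,4,3,5) (6,4,4,5) — 16.
Summing: 4 + 12 + 18 + 16 = 50.

50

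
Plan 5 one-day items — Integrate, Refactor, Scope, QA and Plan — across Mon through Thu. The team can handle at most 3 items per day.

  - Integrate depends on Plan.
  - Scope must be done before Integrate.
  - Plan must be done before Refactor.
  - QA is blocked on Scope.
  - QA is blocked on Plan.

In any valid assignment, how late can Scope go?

Downstream work caps Scope at Wed.
Scope at Wed is achievable: Refactor in Tue, Plan in Mon, QA in Thu, Integrate in Thu, Scope in Wed.

Wed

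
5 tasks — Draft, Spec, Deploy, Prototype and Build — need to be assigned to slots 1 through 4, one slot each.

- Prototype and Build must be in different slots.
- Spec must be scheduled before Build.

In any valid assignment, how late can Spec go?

Downstream work caps Spec at 3.
Spec at 3 is achievable: Prototype=1; Build=4; Deploy=1; Spec=3; Draft=1.

3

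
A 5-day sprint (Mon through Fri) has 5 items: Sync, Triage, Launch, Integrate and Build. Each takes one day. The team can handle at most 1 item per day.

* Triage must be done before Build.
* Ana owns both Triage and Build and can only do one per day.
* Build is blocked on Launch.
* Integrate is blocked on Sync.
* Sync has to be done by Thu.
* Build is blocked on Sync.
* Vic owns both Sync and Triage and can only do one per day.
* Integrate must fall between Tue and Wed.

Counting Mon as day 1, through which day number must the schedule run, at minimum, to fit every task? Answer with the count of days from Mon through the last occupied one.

The precedence chain requires at least 2 distinct days.
With at most 1 per day and 5 tasks, at least 5 days are needed.
5 works (last occupied day: Fri): for example Sync=Mon; Triage=Wed; Launch=Thu; Build=Fri; Integrate=Tue.

5 days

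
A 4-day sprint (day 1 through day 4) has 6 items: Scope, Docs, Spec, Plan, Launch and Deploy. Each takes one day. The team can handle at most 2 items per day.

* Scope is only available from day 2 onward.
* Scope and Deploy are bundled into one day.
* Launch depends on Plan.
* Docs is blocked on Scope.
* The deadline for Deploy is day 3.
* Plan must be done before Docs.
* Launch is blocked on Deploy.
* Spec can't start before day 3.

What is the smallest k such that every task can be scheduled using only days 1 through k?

The precedence chain requires at least 2 distinct days.
With at most 2 per day and 6 tasks, at least 3 days are needed.
Spec can't be placed before day 3, so the schedule must run through at least day 3.
Could 3 days be enough, i.e. nothing placed later than day 3? No: Scope's window within 3 days is {day 2, day 3}; Spec's window within 3 days is {day 3}; Deploy's window within 3 days is {day 1, day 2, day 3}; Launch must come after Deploy (at day 1 or later) → {day 2, day 3}; Deploy must come before Launch (at day 3 or earlier) → {day 1, day 2}; Plan must come before Launch (at day 3 or earlier) → {day 1, day 2}; Docs must come after Plan (at day 1 or later) → {day 2, day 3}; Docs must come after Scope (at day 2 or later) → {day 3}; Scope must come before Docs (at day 3 or earlier) → {day 2}; Deploy must be in the same day as Scope (in {day 2}) → {day 2}; Launch can't use day 2, already full with Scope and Deploy (limit 2) → {day 3}; that puts Docs, Spec and Launch all in day 3 — more than 2 per day.
So 3 days is not enough.
4 works (last occupied day: day 4): for example Scope -> day 2; Docs -> day 3; Plan -> day 1; Spec -> day 3; Deploy -> day 2; Launch -> day 4.

4 days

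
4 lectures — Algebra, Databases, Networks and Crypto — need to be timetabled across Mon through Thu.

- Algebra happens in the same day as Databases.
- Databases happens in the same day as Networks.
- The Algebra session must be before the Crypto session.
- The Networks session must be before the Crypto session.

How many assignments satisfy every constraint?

Splitting on Algebra: it can be Mon (3), Tue (2), Wed (1). Listing each branch's schedules as (Databases, Networks, Crypto):
Algebra=Mon: (Mon,Mon,Tue) (Mon,Mon,Wed) (Mon,Mon,Thu) — 3.
Algebra=Tue: (Tue,Tue,Wed) (Tue,Tue,Thu) — 2.
Algebra=Wed: (Wed,Wed,Thu) — 1.
Summing: 3 + 2 + 1 = 6.

6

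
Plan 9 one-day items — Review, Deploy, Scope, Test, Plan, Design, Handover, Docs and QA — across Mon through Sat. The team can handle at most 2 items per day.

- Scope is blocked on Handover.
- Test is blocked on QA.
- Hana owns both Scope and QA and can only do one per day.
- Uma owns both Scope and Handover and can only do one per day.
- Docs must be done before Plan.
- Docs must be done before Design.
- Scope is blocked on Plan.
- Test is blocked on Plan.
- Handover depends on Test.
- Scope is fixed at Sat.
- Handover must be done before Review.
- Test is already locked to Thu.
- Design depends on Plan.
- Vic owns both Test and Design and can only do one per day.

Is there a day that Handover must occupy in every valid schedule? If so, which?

Test is fixed at Thu and must come before Handover, so Handover is at least Fri.
Scope is fixed at Sat and must come after Handover, so Handover is at most Fri.
So Handover must be Fri.

Fri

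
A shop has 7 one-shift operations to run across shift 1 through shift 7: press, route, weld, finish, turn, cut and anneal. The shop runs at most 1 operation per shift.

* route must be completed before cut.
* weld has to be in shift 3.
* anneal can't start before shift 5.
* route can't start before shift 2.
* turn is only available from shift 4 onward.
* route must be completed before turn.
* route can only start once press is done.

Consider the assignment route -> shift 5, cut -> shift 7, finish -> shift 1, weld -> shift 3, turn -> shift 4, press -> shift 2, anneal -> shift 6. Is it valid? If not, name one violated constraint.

anneal can't start before shift 5 — holds.
route can only start once press is done — holds.
route must be completed before turn — violated.
weld has to be in shift 3 — holds.
The shop runs at most 1 operation per shift — holds.
route can't start before shift 2 — holds.
turn is only available from shift 4 onward — holds.
route must be completed before cut — holds.

Invalid. route must be completed before turn.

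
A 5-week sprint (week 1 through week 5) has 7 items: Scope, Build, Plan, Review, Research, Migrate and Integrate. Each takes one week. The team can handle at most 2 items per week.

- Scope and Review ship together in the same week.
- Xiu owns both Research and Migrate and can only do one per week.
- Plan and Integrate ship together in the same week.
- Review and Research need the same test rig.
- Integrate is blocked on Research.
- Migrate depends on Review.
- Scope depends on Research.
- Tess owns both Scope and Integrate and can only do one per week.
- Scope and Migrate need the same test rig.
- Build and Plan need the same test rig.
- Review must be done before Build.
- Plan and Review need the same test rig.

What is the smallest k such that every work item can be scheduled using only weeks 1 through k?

4 weeks

The precedence chain requires at least 3 distinct weeks.
With at most 2 per week and 7 work items, at least 4 weeks are needed.
4 works (last occupied week: week 4): for example Review in week 2; Integrate in week 4; Plan in week 4; Scope in week 2; Migrate in week 3; Research in week 1; Build in week 3.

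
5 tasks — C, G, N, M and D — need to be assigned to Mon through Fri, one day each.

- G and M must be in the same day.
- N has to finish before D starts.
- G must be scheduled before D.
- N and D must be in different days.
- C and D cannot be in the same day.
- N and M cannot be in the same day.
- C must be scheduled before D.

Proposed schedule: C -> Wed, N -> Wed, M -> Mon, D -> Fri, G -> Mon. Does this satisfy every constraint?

C must be scheduled before D — holds.
C and D cannot be in the same day — holds.
N has to finish before D starts — holds.
N and M cannot be in the same day — holds.
G and M must be in the same day — holds.
N and D must be in different days — holds.
G must be scheduled before D — holds.

Yes, all constraints hold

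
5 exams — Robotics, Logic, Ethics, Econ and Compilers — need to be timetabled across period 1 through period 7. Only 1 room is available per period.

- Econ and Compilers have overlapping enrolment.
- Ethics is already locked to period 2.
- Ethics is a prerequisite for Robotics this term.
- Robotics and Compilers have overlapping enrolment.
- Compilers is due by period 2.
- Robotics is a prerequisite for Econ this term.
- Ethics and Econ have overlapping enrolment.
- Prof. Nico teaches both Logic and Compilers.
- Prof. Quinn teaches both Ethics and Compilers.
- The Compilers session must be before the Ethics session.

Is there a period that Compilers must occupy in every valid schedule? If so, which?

Compilers's window is period 1–period 2.
Ethics is fixed at period 2, and Compilers can't share a period with Ethics.
So Compilers must be period 1.

period 1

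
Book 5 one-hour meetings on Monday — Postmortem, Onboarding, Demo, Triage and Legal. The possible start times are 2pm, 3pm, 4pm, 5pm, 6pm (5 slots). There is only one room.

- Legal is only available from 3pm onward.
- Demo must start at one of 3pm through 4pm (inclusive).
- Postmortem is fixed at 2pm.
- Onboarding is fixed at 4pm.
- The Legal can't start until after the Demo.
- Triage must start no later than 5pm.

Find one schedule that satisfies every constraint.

Onboarding -> 4pm, Triage -> 5pm, Demo -> 3pm, Legal -> 6pm, Postmortem -> 2pm

Checking: Demo(3pm) before Legal(6pm); Postmortem=2pm in [2pm,2pm]; Triage=5pm in [2pm,5pm]; Onboarding=4pm in [4pm,4pm]; Demo=3pm in [3pm,4pm]; Legal=6pm in [3pm,6pm]; max 1 per slot (cap 1).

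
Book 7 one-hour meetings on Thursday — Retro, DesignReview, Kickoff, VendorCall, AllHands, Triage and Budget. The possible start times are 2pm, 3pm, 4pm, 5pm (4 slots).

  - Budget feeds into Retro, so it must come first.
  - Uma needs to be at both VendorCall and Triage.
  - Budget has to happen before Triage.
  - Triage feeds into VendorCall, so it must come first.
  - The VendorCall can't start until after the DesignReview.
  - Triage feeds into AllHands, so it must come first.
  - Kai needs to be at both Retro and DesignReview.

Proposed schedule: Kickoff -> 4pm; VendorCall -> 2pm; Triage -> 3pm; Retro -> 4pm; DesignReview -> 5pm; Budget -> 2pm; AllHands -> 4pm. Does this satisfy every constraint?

Invalid. The VendorCall can't start until after the DesignReview.

Triage feeds into VendorCall, so it must come first — violated.
Budget has to happen before Triage — holds.
The VendorCall can't start until after the DesignReview — violated.
Budget feeds into Retro, so it must come first — holds.
Kai needs to be at both Retro and DesignReview — holds.
Triage feeds into AllHands, so it must come first — holds.
Uma needs to be at both VendorCall and Triage — holds.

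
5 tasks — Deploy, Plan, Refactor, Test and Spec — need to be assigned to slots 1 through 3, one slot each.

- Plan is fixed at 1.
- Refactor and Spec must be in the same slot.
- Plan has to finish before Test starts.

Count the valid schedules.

Splitting on Deploy: it can be 1 (6), 2 (6), 3 (6). Listing each branch's schedules as (Plan, Refactor, Test, Spec):
Deploy=1: (1,1,2,1) (1,1,3,1) (1,2,2,2) (1,2,3,2) (1,3,2,3) (1,3,3,3) — 6.
Deploy=2: (1,1,2,1) (1,1,3,1) (1,2,2,2) (1,2,3,2) (1,3,2,3) (1,3,3,3) — 6.
Deploy=3: (1,1,2,1) (1,1,3,1) (1,2,2,2) (1,2,3,2) (1,3,2,3) (1,3,3,3) — 6.
Summing: 6 + 6 + 6 = 18.

18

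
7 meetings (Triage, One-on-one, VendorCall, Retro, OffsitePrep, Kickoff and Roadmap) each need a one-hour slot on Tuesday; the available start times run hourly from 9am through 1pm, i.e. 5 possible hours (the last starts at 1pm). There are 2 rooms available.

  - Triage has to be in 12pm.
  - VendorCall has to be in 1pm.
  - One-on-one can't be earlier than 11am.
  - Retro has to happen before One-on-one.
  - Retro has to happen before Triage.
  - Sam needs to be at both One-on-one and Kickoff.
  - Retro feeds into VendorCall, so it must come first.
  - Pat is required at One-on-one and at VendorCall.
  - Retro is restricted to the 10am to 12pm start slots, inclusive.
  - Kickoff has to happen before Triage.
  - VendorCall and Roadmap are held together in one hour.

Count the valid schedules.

23

Splitting on One-on-one: it can be 11am (7), 12pm (16). Listing each branch's schedules as (Triage, VendorCall, Retro, OffsitePrep, Kickoff, Roadmap):
One-on-one=11am: (12pm,1pm,10am,9am,9am,1pm) (12pm,1pm,10am,9am,10am,1pm) (12pm,1pm,10am,10am,9am,1pm) (12pm,1pm,10am,11am,9am,1pm) (12pm,1pm,10am,11am,10am,1pm) (12pm,1pm,10am,12pm,9am,1pm) (12pm,1pm,10am,12pm,10am,1pm) — 7.
One-on-one=12pm: (12pm,1pm,10am,9am,9am,1pm) (12pm,1pm,10am,9am,10am,1pm) (12pm,1pm,10am,9am,11am,1pm) (12pm,1pm,10am,10am,9am,1pm) (12pm,1pm,10am,10am,11am,1pm) (12pm,1pm,10am,11am,9am,1pm) (12pm,1pm,10am,11am,10am,1pm) (12pm,1pm,10am,11am,11am,1pm) (12pm,1pm,11am,9am,9am,1pm) (12pm,1pm,11am,9am,10am,1pm) (12pm,1pm,11am,9am,11am,1pm) (12pm,1pm,11am,10am,9am,1pm) (12pm,1pm,11am,10am,10am,1pm) (12pm,1pm,11am,10am,11am,1pm) (12pm,1pm,11am,11am,9am,1pm) (12pm,1pm,11am,11am,10am,1pm) — 16.
Summing: 7 + 16 = 23.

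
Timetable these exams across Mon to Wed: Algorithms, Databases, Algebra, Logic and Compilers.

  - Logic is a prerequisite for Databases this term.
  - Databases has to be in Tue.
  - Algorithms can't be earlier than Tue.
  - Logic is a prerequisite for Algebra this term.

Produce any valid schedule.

Compilers=Mon, Databases=Tue, Logic=Mon, Algebra=Tue, Algorithms=Tue

Checking: Logic(Mon) before Databases(Tue); Logic(Mon) before Algebra(Tue); Databases=Tue in [Tue,Tue]; Algorithms=Tue in [Tue,Wed].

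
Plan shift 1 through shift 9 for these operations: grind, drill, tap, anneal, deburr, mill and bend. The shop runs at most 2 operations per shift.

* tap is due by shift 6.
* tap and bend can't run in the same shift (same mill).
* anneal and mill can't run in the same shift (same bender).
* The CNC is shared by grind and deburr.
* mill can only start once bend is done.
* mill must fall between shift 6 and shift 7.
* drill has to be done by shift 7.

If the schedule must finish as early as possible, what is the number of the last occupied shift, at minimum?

6

The precedence chain requires at least 2 distinct shifts.
With at most 2 per shift and 7 operations, at least 4 shifts are needed.
mill can't be placed before shift 6, so the schedule must run through at least shift 6.
6 works (last occupied shift: shift 6): for example drill in shift 2; tap in shift 2; anneal in shift 3; deburr in shift 3; grind in shift 1; bend in shift 1; mill in shift 6.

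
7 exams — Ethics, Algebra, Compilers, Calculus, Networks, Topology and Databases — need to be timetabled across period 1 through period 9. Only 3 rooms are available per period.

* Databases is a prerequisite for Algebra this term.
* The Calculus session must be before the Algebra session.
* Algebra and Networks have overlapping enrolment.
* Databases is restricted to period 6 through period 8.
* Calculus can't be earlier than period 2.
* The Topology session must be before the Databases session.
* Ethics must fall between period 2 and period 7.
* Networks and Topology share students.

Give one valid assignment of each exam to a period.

Calculus -> period 2, Ethics -> period 2, Databases -> period 6, Algebra -> period 7, Topology -> period 1, Networks -> period 2, Compilers -> period 1

Checking: Topology(period 1) before Databases(period 6); Calculus(period 2) before Algebra(period 7); Databases(period 6) before Algebra(period 7); Networks(period 2) != Topology(period 1); Algebra(period 7) != Networks(period 2); Ethics=period 2 in [period 2,period 7]; Calculus=period 2 in [period 2,period 9]; Databases=period 6 in [period 6,period 8]; max 3 per period (cap 3).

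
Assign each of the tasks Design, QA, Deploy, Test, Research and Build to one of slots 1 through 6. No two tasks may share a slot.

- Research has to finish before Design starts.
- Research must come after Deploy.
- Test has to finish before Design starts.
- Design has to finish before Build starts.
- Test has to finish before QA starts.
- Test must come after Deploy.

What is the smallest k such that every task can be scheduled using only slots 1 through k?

The precedence chain requires at least 4 distinct slots.
With at most 1 per slot and 6 tasks, at least 6 slots are needed.
6 works (last occupied slot: 6): for example Build in 6; Design in 4; Test in 2; Deploy in 1; Research in 3; QA in 5.

6 slots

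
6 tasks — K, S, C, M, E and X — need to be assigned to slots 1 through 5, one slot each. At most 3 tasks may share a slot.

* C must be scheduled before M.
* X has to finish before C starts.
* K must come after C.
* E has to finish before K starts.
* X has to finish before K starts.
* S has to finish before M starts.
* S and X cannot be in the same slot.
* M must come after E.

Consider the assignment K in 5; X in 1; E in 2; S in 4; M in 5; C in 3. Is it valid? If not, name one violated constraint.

K must come after C — holds.
S and X cannot be in the same slot — holds.
M must come after E — holds.
X has to finish before K starts — holds.
S has to finish before M starts — holds.
At most 3 tasks may share a slot — holds.
C must be scheduled before M — holds.
E has to finish before K starts — holds.
X has to finish before C starts — holds.

Yes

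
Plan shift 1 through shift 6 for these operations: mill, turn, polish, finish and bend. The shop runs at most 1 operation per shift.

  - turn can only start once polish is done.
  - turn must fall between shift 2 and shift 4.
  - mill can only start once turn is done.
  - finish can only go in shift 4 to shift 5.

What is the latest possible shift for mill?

Precedence pushes mill to at least shift 3.
mill at shift 6 is achievable: turn -> shift 2, bend -> shift 3, polish -> shift 1, finish -> shift 4, mill -> shift 6.

shift 6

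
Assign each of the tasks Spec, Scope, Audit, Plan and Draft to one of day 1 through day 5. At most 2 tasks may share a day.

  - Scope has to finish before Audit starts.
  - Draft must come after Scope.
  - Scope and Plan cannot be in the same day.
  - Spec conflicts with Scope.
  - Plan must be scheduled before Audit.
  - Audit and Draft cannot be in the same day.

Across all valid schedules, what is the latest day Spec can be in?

day 5

Spec at day 5 is achievable: Spec -> day 5; Plan -> day 2; Scope -> day 1; Audit -> day 3; Draft -> day 2.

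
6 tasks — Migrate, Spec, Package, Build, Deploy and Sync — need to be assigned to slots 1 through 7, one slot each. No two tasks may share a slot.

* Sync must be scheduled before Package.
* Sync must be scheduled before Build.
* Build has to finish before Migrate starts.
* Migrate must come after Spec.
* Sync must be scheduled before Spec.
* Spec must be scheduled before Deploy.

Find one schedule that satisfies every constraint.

Package=5; Spec=2; Migrate=4; Deploy=6; Build=3; Sync=1

Checking: Sync(1) before Spec(2); Build(3) before Migrate(4); Sync(1) before Package(5); Spec(2) before Migrate(4); Sync(1) before Build(3); Spec(2) before Deploy(6); max 1 per slot (cap 1).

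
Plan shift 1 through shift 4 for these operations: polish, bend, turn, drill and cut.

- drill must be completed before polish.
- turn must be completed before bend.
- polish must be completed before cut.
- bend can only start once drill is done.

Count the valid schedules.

Splitting on polish: it can be shift 2 (12), shift 3 (11). Listing each branch's schedules as (bend, turn, drill, cut) by shift number:
polish=shift 2: (2,1,1,3) (2,1,1,4) (3,1,1,3) (3,1,1,4) (3,2,1,3) (3,2,1,4) (4,1,1,3) (4,1,1,4) (4,2,1,3) (4,2,1,4) (4,3,1,3) (4,3,1,4) — 12.
polish=shift 3: (2,1,1,4) (3,1,1,4) (3,1,2,4) (3,2,1,4) (3,2,2,4) (4,1,1,4) (4,1,2,4) (4,2,1,4) (4,2,2,4) (4,3,1,4) (4,3,2,4) — 11.
Summing: 12 + 11 = 23.

23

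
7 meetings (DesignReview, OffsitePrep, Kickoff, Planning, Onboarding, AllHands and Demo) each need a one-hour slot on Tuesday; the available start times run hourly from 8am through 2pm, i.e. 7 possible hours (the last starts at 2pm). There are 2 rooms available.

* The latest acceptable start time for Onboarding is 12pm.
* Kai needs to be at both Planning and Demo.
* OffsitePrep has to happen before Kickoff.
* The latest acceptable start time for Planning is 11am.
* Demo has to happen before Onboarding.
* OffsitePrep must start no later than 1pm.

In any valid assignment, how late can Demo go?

Downstream work caps Demo at 11am.
Demo at 11am is achievable: DesignReview=9am; Planning=8am; Onboarding=12pm; AllHands=10am; Kickoff=9am; Demo=11am; OffsitePrep=8am.

11am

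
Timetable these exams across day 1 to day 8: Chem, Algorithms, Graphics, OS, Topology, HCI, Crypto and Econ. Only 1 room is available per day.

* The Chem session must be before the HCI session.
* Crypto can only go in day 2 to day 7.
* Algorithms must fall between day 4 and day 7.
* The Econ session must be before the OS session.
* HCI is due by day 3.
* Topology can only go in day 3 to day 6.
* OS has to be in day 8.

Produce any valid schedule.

Algorithms -> day 4; HCI -> day 2; Chem -> day 1; Crypto -> day 5; Graphics -> day 7; Topology -> day 3; Econ -> day 6; OS -> day 8

Checking: Econ(day 6) before OS(day 8); Chem(day 1) before HCI(day 2); Algorithms=day 4 in [day 4,day 7]; HCI=day 2 in [day 1,day 3]; Crypto=day 5 in [day 2,day 7]; Topology=day 3 in [day 3,day 6]; OS=day 8 in [day 8,day 8]; max 1 per day (cap 1).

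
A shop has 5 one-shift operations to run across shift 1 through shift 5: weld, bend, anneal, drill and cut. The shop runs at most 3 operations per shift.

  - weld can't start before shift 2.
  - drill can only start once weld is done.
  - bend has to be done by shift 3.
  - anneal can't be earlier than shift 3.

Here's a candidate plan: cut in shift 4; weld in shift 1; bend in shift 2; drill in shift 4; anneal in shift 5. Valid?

The shop runs at most 3 operations per shift — holds.
anneal can't be earlier than shift 3 — holds.
drill can only start once weld is done — holds.
bend has to be done by shift 3 — holds.
weld can't start before shift 2 — violated.

No — it violates: weld can't start before shift 2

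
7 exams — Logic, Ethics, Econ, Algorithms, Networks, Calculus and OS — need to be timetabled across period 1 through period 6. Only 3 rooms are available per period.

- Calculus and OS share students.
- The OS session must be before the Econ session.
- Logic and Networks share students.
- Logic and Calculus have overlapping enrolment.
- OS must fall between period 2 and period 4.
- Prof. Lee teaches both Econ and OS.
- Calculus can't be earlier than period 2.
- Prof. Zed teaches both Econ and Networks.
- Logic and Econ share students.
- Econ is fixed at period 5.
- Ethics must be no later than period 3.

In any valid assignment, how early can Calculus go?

Calculus is available from period 2.
Calculus at period 2 is achievable: OS=period 3, Algorithms=period 1, Calculus=period 2, Logic=period 1, Econ=period 5, Networks=period 2, Ethics=period 1.

period 2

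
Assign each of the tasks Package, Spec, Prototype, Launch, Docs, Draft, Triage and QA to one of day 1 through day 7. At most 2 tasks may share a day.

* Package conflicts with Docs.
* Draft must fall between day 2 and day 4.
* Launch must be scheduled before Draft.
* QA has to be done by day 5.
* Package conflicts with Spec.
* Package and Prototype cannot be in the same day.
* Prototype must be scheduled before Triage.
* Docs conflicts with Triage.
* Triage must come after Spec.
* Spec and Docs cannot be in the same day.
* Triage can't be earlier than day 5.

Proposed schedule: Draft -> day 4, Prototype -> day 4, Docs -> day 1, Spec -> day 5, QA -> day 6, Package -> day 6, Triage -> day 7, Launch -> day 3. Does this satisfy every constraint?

No — it violates: QA has to be done by day 5

Spec and Docs cannot be in the same day — holds.
Docs conflicts with Triage — holds.
Triage must come after Spec — holds.
Draft must fall between day 2 and day 4 — holds.
Prototype must be scheduled before Triage — holds.
Package and Prototype cannot be in the same day — holds.
At most 2 tasks may share a day — holds.
Package conflicts with Spec — holds.
Package conflicts with Docs — holds.
Launch must be scheduled before Draft — holds.
Triage can't be earlier than day 5 — holds.
QA has to be done by day 5 — violated.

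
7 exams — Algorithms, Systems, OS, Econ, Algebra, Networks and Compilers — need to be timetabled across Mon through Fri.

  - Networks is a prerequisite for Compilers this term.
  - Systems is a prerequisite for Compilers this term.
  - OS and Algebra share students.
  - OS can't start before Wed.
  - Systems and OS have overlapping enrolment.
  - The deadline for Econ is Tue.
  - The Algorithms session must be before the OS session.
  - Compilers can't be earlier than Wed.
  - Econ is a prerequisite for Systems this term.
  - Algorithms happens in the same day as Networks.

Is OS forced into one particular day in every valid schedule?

No

OS can be Wed (e.g. Compilers in Wed; Systems in Tue; Algebra in Mon; Networks in Mon; OS in Wed; Econ in Mon; Algorithms in Mon) or Thu (e.g. Algebra=Mon, Algorithms=Mon, Econ=Mon, Networks=Mon, Systems=Tue, OS=Thu, Compilers=Wed).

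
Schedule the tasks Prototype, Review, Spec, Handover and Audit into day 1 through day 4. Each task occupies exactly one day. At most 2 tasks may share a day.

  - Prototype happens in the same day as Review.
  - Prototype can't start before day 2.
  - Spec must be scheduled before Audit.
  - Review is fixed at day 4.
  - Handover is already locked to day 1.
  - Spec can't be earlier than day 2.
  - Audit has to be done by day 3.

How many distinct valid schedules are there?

1

Enumerating: Review=day 4, Handover=day 1, Audit=day 3, Spec=day 2, Prototype=day 4.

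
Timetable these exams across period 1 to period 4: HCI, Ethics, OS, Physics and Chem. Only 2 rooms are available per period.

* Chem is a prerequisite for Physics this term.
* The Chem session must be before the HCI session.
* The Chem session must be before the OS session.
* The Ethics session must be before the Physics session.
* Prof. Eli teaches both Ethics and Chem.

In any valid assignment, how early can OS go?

Precedence pushes OS to at least period 2.
OS at period 2 is achievable: OS -> period 2, Ethics -> period 2, HCI -> period 3, Physics -> period 3, Chem -> period 1.

period 2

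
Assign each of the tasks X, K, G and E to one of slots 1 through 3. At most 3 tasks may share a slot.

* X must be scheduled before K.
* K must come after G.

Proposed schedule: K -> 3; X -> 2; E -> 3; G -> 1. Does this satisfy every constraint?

Valid

At most 3 tasks may share a slot — holds.
X must be scheduled before K — holds.
K must come after G — holds.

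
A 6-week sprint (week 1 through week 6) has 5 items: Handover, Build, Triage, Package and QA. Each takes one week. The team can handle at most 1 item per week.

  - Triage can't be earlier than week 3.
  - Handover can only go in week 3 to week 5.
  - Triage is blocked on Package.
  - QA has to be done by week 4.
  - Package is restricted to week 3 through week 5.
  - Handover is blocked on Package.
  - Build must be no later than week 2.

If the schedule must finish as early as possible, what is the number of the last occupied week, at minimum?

The precedence chain requires at least 2 distinct weeks.
With at most 1 per week and 5 work items, at least 5 weeks are needed.
Propagating the time windows through the other constraints, Handover can't land before week 4, so the schedule must run through at least week 4.
5 works (last occupied week: week 5): for example Build in week 1, QA in week 2, Package in week 3, Triage in week 5, Handover in week 4.

5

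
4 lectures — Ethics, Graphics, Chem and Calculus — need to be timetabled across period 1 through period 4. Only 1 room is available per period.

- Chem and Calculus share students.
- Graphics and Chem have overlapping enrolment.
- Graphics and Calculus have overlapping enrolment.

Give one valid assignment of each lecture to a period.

Calculus in period 4, Graphics in period 2, Ethics in period 1, Chem in period 3

Checking: Graphics(period 2) != Calculus(period 4); Graphics(period 2) != Chem(period 3); Chem(period 3) != Calculus(period 4); max 1 per period (cap 1).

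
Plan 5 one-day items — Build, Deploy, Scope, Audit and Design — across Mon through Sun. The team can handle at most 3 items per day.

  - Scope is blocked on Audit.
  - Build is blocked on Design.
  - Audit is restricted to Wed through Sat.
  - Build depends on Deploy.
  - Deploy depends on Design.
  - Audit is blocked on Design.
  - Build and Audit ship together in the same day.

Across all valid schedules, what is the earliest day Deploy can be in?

Precedence pushes Deploy to at least Tue; downstream work caps Deploy at Fri.
Deploy at Tue is achievable: Deploy=Tue; Design=Mon; Scope=Thu; Audit=Wed; Build=Wed.

Tue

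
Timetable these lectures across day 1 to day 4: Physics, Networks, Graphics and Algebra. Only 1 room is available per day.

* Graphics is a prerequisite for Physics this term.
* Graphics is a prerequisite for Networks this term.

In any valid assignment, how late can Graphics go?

Downstream work caps Graphics at day 3.
Graphics at day 2 is achievable: Graphics=day 2; Algebra=day 1; Networks=day 4; Physics=day 3.
Nothing later works — the capacity limit rule out every day after day 2.

day 2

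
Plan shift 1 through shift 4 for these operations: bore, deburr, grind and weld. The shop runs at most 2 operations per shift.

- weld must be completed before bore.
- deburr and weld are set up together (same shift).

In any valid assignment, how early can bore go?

Precedence pushes bore to at least shift 2.
bore at shift 2 is achievable: deburr in shift 1, grind in shift 2, bore in shift 2, weld in shift 1.

shift 2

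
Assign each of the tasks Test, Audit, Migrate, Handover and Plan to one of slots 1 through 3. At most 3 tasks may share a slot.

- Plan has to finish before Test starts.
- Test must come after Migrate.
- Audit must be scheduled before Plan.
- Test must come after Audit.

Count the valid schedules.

6

Splitting on Migrate: it can be 1 (3), 2 (3). Listing each branch's schedules as (Test, Audit, Handover, Plan):
Migrate=1: (3,1,1,2) (3,1,2,2) (3,1,3,2) — 3.
Migrate=2: (3,1,1,2) (3,1,2,2) (3,1,3,2) — 3.
Summing: 3 + 3 = 6.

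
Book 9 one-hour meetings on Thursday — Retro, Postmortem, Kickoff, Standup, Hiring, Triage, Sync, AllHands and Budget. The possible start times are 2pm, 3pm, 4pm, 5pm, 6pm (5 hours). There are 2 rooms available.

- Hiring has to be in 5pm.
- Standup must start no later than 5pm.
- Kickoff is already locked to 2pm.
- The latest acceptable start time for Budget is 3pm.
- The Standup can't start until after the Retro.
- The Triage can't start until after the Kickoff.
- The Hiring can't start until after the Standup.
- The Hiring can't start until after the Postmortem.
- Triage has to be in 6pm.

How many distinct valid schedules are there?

Splitting on Retro: it can be 2pm (18), 3pm (24). Listing each branch's schedules as (Postmortem, Kickoff, Standup, Hiring, Triage, Sync, AllHands, Budget):
Retro=2pm: (3pm,2pm,4pm,5pm,6pm,4pm,5pm,3pm) (3pm,2pm,4pm,5pm,6pm,4pm,6pm,3pm) (3pm,2pm,4pm,5pm,6pm,5pm,4pm,3pm) (3pm,2pm,4pm,5pm,6pm,5pm,6pm,3pm) (3pm,2pm,4pm,5pm,6pm,6pm,4pm,3pm) (3pm,2pm,4pm,5pm,6pm,6pm,5pm,3pm) (4pm,2pm,3pm,5pm,6pm,4pm,5pm,3pm) (4pm,2pm,3pm,5pm,6pm,4pm,6pm,3pm) (4pm,2pm,3pm,5pm,6pm,5pm,4pm,3pm) (4pm,2pm,3pm,5pm,6pm,5pm,6pm,3pm) (4pm,2pm,3pm,5pm,6pm,6pm,4pm,3pm) (4pm,2pm,3pm,5pm,6pm,6pm,5pm,3pm) (4pm,2pm,4pm,5pm,6pm,3pm,5pm,3pm) (4pm,2pm,4pm,5pm,6pm,3pm,6pm,3pm) (4pm,2pm,4pm,5pm,6pm,5pm,3pm,3pm) (4pm,2pm,4pm,5pm,6pm,5pm,6pm,3pm) (4pm,2pm,4pm,5pm,6pm,6pm,3pm,3pm) (4pm,2pm,4pm,5pm,6pm,6pm,5pm,3pm) — 18.
Retro=3pm: (2pm,2pm,4pm,5pm,6pm,4pm,5pm,3pm) (2pm,2pm,4pm,5pm,6pm,4pm,6pm,3pm) (2pm,2pm,4pm,5pm,6pm,5pm,4pm,3pm) (2pm,2pm,4pm,5pm,6pm,5pm,6pm,3pm) (2pm,2pm,4pm,5pm,6pm,6pm,4pm,3pm) (2pm,2pm,4pm,5pm,6pm,6pm,5pm,3pm) (3pm,2pm,4pm,5pm,6pm,4pm,5pm,2pm) (3pm,2pm,4pm,5pm,6pm,4pm,6pm,2pm) (3pm,2pm,4pm,5pm,6pm,5pm,4pm,2pm) (3pm,2pm,4pm,5pm,6pm,5pm,6pm,2pm) (3pm,2pm,4pm,5pm,6pm,6pm,4pm,2pm) (3pm,2pm,4pm,5pm,6pm,6pm,5pm,2pm) (4pm,2pm,4pm,5pm,6pm,2pm,5pm,3pm) (4pm,2pm,4pm,5pm,6pm,2pm,6pm,3pm) (4pm,2pm,4pm,5pm,6pm,3pm,5pm,2pm) (4pm,2pm,4pm,5pm,6pm,3pm,6pm,2pm) (4pm,2pm,4pm,5pm,6pm,5pm,2pm,3pm) (4pm,2pm,4pm,5pm,6pm,5pm,3pm,2pm) (4pm,2pm,4pm,5pm,6pm,5pm,6pm,2pm) (4pm,2pm,4pm,5pm,6pm,5pm,6pm,3pm) (4pm,2pm,4pm,5pm,6pm,6pm,2pm,3pm) (4pm,2pm,4pm,5pm,6pm,6pm,3pm,2pm) (4pm,2pm,4pm,5pm,6pm,6pm,5pm,2pm) (4pm,2pm,4pm,5pm,6pm,6pm,5pm,3pm) — 24.
Summing: 18 + 24 = 42.

42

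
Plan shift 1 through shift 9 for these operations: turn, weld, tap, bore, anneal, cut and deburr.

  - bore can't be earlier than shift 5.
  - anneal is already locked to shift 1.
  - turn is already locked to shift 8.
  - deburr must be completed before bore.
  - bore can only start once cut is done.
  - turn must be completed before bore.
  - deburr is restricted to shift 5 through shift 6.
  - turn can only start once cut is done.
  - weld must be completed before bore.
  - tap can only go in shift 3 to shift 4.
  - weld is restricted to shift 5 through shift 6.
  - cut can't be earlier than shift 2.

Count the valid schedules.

Splitting on weld: it can be shift 5 (24), shift 6 (24). Listing each branch's schedules as (turn, tap, bore, anneal, cut, deburr) by shift number:
weld=shift 5: (8,3,9,1,2,5) (8,3,9,1,2,6) (8,3,9,1,3,5) (8,3,9,1,3,6) (8,3,9,1,4,5) (8,3,9,1,4,6) (8,3,9,1,5,5) (8,3,9,1,5,6) (8,3,9,1,6,5) (8,3,9,1,6,6) (8,3,9,1,7,5) (8,3,9,1,7,6) (8,4,9,1,2,5) (8,4,9,1,2,6) (8,4,9,1,3,5) (8,4,9,1,3,6) (8,4,9,1,4,5) (8,4,9,1,4,6) (8,4,9,1,5,5) (8,4,9,1,5,6) (8,4,9,1,6,5) (8,4,9,1,6,6) (8,4,9,1,7,5) (8,4,9,1,7,6) — 24.
weld=shift 6: (8,3,9,1,2,5) (8,3,9,1,2,6) (8,3,9,1,3,5) (8,3,9,1,3,6) (8,3,9,1,4,5) (8,3,9,1,4,6) (8,3,9,1,5,5) (8,3,9,1,5,6) (8,3,9,1,6,5) (8,3,9,1,6,6) (8,3,9,1,7,5) (8,3,9,1,7,6) (8,4,9,1,2,5) (8,4,9,1,2,6) (8,4,9,1,3,5) (8,4,9,1,3,6) (8,4,9,1,4,5) (8,4,9,1,4,6) (8,4,9,1,5,5) (8,4,9,1,5,6) (8,4,9,1,6,5) (8,4,9,1,6,6) (8,4,9,1,7,5) (8,4,9,1,7,6) — 24.
Summing: 24 + 24 = 48.

48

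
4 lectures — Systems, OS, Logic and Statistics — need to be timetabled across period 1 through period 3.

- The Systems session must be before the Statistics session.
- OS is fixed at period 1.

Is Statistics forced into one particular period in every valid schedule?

Statistics can be period 2 (e.g. OS -> period 1, Systems -> period 1, Logic -> period 1, Statistics -> period 2) or period 3 (e.g. Logic in period 1; OS in period 1; Statistics in period 3; Systems in period 1).

No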